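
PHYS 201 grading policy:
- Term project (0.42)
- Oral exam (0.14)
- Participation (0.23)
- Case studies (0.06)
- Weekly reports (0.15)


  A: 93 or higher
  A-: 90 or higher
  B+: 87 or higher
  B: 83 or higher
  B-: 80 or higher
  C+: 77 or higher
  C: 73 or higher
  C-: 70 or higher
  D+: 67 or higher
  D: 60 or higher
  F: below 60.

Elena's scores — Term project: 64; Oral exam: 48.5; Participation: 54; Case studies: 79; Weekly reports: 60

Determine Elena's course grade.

Weighted total:
  Term project 64 × 0.42 = 26.88
  Oral exam 48.5 × 0.14 = 6.79
  Participation 54 × 0.23 = 12.42
  Case studies 79 × 0.06 = 4.74
  Weekly reports 60 × 0.15 = 9
Sum = 59.83
59.83 < 60 → F

F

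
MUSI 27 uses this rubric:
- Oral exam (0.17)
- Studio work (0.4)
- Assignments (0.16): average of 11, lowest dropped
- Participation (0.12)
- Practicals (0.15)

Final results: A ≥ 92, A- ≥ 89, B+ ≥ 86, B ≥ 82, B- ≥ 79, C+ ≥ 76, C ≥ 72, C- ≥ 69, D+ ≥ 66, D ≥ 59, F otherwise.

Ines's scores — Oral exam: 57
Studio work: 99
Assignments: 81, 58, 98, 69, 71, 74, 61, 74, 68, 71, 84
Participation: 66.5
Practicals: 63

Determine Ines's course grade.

Assignments: drop 58 → average of remaining 10 = 751/10 = 75.1
Weighted total:
  Oral exam 57 × 0.17 = 9.69
  Studio work 99 × 0.4 = 39.6
  Assignments 75.1 × 0.16 = 12.016
  Participation 66.5 × 0.12 = 7.98
  Practicals 63 × 0.15 = 9.45
Sum = 78.736
78.736 is ≥ 76 and < 79 → C+

C+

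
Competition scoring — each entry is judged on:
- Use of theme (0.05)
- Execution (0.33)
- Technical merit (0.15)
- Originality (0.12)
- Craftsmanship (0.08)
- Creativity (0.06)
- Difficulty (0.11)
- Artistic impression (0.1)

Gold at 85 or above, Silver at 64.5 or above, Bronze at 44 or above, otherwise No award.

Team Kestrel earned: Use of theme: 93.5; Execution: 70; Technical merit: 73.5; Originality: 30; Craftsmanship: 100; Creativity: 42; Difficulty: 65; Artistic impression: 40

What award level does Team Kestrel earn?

Weighted total:
  Use of theme 93.5 × 0.05 = 4.675
  Execution 70 × 0.33 = 23.1
  Technical merit 73.5 × 0.15 = 11.025
  Originality 30 × 0.12 = 3.6
  Craftsmanship 100 × 0.08 = 8
  Creativity 42 × 0.06 = 2.52
  Difficulty 65 × 0.11 = 7.15
  Artistic impression 40 × 0.1 = 4
Sum = 64.07
64.07 is ≥ 44 and < 64.5 → Bronze

Bronze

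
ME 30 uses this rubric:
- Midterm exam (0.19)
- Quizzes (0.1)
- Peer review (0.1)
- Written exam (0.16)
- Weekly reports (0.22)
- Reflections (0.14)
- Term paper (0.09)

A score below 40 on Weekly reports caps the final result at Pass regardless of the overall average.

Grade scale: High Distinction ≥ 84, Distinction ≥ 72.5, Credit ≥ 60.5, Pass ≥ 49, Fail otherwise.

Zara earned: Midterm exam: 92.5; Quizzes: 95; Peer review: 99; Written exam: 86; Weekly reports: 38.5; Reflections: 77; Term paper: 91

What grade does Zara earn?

Weekly reports score 38.5 < 40: minimum not met.
Weighted total:
  Midterm exam 92.5 × 0.19 = 17.575
  Quizzes 95 × 0.1 = 9.5
  Peer review 99 × 0.1 = 9.9
  Written exam 86 × 0.16 = 13.76
  Weekly reports 38.5 × 0.22 = 8.47
  Reflections 77 × 0.14 = 10.78
  Term paper 91 × 0.09 = 8.19
Sum = 78.175
78.175 would be Distinction; cap at Pass applies → Pass.

Pass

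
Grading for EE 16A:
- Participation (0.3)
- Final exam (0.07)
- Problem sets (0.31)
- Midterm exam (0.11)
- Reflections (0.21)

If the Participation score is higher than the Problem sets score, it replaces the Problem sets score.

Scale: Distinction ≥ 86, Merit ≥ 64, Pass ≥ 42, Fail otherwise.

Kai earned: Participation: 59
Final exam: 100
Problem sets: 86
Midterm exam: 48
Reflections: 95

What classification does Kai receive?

Participation (59) ≤ Problem sets (86), so Problem sets stays at 86.
Weighted total:
  Participation 59 × 0.3 = 17.7
  Final exam 100 × 0.07 = 7
  Problem sets 86 × 0.31 = 26.66
  Midterm exam 48 × 0.11 = 5.28
  Reflections 95 × 0.21 = 19.95
Sum = 76.59
76.59 is ≥ 64 and < 86 → Merit

Merit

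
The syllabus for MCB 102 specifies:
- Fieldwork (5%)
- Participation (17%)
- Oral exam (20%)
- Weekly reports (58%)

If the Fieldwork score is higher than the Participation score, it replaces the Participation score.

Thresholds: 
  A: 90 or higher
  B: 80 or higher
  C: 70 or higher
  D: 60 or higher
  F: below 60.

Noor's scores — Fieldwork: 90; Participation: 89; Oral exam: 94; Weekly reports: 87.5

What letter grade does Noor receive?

Fieldwork (90) > Participation (89), so Participation counts as 90.
Weighted total:
  Fieldwork 90 × 0.05 = 4.5
  Participation 90 × 0.17 = 15.3
  Oral exam 94 × 0.2 = 18.8
  Weekly reports 87.5 × 0.58 = 50.75
Sum = 89.35
89.35 is ≥ 80 and < 90 → B

B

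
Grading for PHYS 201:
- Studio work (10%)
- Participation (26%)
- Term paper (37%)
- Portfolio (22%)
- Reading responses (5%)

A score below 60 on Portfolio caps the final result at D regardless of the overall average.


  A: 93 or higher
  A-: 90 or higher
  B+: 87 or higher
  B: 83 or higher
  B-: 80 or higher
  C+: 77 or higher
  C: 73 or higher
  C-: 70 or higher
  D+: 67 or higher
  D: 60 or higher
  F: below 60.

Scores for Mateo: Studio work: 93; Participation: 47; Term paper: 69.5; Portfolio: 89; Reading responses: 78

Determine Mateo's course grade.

C-

Portfolio score 89 ≥ 60: minimum met.
Weighted total:
  Studio work 93 × 0.1 = 9.3
  Participation 47 × 0.26 = 12.22
  Term paper 69.5 × 0.37 = 25.715
  Portfolio 89 × 0.22 = 19.58
  Reading responses 78 × 0.05 = 3.9
Sum = 70.715
70.715 is ≥ 70 and < 73 → C-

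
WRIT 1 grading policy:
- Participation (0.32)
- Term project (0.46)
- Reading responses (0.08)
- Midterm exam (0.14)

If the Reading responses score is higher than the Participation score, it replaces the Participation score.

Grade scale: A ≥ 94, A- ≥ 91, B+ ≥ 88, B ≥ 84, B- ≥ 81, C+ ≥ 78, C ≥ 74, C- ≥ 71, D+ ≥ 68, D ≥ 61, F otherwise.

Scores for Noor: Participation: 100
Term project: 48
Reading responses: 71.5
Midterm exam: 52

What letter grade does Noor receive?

Reading responses (71.5) ≤ Participation (100), so Participation stays at 100.
Weighted total:
  Participation 100 × 0.32 = 32
  Term project 48 × 0.46 = 22.08
  Reading responses 71.5 × 0.08 = 5.72
  Midterm exam 52 × 0.14 = 7.28
Sum = 67.08
67.08 is ≥ 61 and < 68 → D

D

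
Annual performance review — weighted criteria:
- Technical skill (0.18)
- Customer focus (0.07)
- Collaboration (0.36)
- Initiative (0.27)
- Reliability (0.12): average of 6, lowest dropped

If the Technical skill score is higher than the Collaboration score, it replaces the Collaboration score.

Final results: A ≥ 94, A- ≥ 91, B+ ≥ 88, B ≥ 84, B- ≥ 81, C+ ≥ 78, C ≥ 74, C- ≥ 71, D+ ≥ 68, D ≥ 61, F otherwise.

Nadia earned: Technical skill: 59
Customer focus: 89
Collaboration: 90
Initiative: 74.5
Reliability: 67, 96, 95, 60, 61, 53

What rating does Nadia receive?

Reliability: drop 53 → average of remaining 5 = 379/5 = 75.8
Technical skill (59) ≤ Collaboration (90), so Collaboration stays at 90.
Weighted total:
  Technical skill 59 × 0.18 = 10.62
  Customer focus 89 × 0.07 = 6.23
  Collaboration 90 × 0.36 = 32.4
  Initiative 74.5 × 0.27 = 20.115
  Reliability 75.8 × 0.12 = 9.096
Sum = 78.461
78.461 is ≥ 78 and < 81 → C+

C+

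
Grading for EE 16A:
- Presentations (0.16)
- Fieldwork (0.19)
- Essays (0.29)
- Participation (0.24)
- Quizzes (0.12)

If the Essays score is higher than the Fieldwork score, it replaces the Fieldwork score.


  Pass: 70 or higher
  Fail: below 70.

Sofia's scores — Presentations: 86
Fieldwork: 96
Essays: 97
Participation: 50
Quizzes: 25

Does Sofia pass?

Essays (97) > Fieldwork (96), so Fieldwork counts as 97.
Weighted total:
  Presentations 86 × 0.16 = 13.76
  Fieldwork 97 × 0.19 = 18.43
  Essays 97 × 0.29 = 28.13
  Participation 50 × 0.24 = 12
  Quizzes 25 × 0.12 = 3
Sum = 75.32
75.32 ≥ 70 → Pass

Pass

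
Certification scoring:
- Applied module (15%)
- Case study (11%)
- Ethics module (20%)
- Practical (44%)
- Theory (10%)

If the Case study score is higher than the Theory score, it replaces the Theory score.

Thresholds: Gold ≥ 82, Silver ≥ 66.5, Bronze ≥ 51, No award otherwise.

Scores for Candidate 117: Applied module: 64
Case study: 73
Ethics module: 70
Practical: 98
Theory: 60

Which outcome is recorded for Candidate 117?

Gold

Case study (73) > Theory (60), so Theory counts as 73.
Weighted total:
  Applied module 64 × 0.15 = 9.6
  Case study 73 × 0.11 = 8.03
  Ethics module 70 × 0.2 = 14
  Practical 98 × 0.44 = 43.12
  Theory 73 × 0.1 = 7.3
Sum = 82.05
82.05 ≥ 82 → Gold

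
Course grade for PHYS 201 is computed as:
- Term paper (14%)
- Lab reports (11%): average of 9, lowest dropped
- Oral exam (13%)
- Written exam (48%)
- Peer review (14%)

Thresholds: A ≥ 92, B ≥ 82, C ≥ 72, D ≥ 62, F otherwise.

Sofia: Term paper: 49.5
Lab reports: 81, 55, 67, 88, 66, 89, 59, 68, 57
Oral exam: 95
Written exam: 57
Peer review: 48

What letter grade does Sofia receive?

F

Lab reports: drop 55 → average of remaining 8 = 575/8 = 71.875
Weighted total:
  Term paper 49.5 × 0.14 = 6.93
  Lab reports 71.875 × 0.11 = 7.90625
  Oral exam 95 × 0.13 = 12.35
  Written exam 57 × 0.48 = 27.36
  Peer review 48 × 0.14 = 6.72
Sum = 61.26625
61.26625 < 62 → F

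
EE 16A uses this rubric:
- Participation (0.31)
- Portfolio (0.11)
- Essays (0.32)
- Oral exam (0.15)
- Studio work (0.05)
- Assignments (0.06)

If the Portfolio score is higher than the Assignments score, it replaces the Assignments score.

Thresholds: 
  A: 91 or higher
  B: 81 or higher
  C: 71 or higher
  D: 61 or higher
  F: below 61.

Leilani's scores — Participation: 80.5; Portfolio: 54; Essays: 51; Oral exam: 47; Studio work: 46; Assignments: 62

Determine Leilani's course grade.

Portfolio (54) ≤ Assignments (62), so Assignments stays at 62.
Weighted total:
  Participation 80.5 × 0.31 = 24.955
  Portfolio 54 × 0.11 = 5.94
  Essays 51 × 0.32 = 16.32
  Oral exam 47 × 0.15 = 7.05
  Studio work 46 × 0.05 = 2.3
  Assignments 62 × 0.06 = 3.72
Sum = 60.285
60.285 < 61 → F

F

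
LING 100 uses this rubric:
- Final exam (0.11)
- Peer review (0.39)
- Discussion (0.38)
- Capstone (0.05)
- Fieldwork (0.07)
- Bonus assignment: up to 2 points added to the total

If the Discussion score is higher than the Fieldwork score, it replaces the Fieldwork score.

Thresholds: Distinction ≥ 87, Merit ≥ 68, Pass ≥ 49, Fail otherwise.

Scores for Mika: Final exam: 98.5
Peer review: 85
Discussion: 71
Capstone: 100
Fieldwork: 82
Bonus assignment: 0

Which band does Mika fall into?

Merit

Discussion (71) ≤ Fieldwork (82), so Fieldwork stays at 82.
Weighted total:
  Final exam 98.5 × 0.11 = 10.835
  Peer review 85 × 0.39 = 33.15
  Discussion 71 × 0.38 = 26.98
  Capstone 100 × 0.05 = 5
  Fieldwork 82 × 0.07 = 5.74
Sum = 81.705
Bonus assignment: 81.705 + 0 = 81.705
81.705 is ≥ 68 and < 87 → Merit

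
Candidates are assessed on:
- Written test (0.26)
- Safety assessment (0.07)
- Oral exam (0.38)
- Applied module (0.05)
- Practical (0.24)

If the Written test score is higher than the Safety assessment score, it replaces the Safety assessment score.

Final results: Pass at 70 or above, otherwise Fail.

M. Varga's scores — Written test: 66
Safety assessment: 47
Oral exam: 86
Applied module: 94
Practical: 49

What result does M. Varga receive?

Pass

Written test (66) > Safety assessment (47), so Safety assessment counts as 66.
Weighted total:
  Written test 66 × 0.26 = 17.16
  Safety assessment 66 × 0.07 = 4.62
  Oral exam 86 × 0.38 = 32.68
  Applied module 94 × 0.05 = 4.7
  Practical 49 × 0.24 = 11.76
Sum = 70.92
70.92 ≥ 70 → Pass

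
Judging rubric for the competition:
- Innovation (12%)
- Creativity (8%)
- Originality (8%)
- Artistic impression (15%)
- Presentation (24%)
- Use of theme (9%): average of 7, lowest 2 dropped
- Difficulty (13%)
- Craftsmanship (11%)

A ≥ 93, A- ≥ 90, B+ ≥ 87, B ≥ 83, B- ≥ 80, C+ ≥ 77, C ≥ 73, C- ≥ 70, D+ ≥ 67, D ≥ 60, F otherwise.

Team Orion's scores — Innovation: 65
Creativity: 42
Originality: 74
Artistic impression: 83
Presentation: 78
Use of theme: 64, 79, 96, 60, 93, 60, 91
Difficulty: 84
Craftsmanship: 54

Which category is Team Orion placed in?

C-

Use of theme: drop 60, 60 → average of remaining 5 = 423/5 = 84.6
Weighted total:
  Innovation 65 × 0.12 = 7.8
  Creativity 42 × 0.08 = 3.36
  Originality 74 × 0.08 = 5.92
  Artistic impression 83 × 0.15 = 12.45
  Presentation 78 × 0.24 = 18.72
  Use of theme 84.6 × 0.09 = 7.614
  Difficulty 84 × 0.13 = 10.92
  Craftsmanship 54 × 0.11 = 5.94
Sum = 72.724
72.724 is ≥ 70 and < 73 → C-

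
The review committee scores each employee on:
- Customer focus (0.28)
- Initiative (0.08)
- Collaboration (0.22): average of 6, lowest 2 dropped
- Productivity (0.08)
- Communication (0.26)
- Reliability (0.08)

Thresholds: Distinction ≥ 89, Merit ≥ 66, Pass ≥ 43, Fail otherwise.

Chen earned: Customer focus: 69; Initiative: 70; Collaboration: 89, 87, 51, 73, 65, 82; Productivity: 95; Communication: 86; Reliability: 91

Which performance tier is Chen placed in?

Collaboration: drop 51, 65 → average of remaining 4 = 331/4 = 82.75
Weighted total:
  Customer focus 69 × 0.28 = 19.32
  Initiative 70 × 0.08 = 5.6
  Collaboration 82.75 × 0.22 = 18.205
  Productivity 95 × 0.08 = 7.6
  Communication 86 × 0.26 = 22.36
  Reliability 91 × 0.08 = 7.28
Sum = 80.365
80.365 is ≥ 66 and < 89 → Merit

Merit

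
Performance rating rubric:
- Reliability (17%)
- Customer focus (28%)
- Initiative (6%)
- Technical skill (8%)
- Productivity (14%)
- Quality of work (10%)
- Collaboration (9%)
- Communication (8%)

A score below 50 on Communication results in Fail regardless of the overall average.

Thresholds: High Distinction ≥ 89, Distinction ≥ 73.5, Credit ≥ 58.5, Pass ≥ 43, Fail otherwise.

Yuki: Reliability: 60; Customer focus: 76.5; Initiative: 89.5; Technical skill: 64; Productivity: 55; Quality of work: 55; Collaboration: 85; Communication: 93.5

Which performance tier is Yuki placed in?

Credit

Communication score 93.5 ≥ 50: minimum met.
Weighted total:
  Reliability 60 × 0.17 = 10.2
  Customer focus 76.5 × 0.28 = 21.42
  Initiative 89.5 × 0.06 = 5.37
  Technical skill 64 × 0.08 = 5.12
  Productivity 55 × 0.14 = 7.7
  Quality of work 55 × 0.1 = 5.5
  Collaboration 85 × 0.09 = 7.65
  Communication 93.5 × 0.08 = 7.48
Sum = 70.44
70.44 is ≥ 58.5 and < 73.5 → Credit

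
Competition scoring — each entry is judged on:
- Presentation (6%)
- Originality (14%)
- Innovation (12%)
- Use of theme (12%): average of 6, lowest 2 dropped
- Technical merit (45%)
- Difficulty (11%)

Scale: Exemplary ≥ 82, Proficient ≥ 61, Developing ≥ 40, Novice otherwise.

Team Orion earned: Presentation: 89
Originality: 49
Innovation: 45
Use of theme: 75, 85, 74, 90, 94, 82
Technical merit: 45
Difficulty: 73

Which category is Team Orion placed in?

Developing

Use of theme: drop 74, 75 → average of remaining 4 = 351/4 = 87.75
Weighted total:
  Presentation 89 × 0.06 = 5.34
  Originality 49 × 0.14 = 6.86
  Innovation 45 × 0.12 = 5.4
  Use of theme 87.75 × 0.12 = 10.53
  Technical merit 45 × 0.45 = 20.25
  Difficulty 73 × 0.11 = 8.03
Sum = 56.41
56.41 is ≥ 40 and < 61 → Developing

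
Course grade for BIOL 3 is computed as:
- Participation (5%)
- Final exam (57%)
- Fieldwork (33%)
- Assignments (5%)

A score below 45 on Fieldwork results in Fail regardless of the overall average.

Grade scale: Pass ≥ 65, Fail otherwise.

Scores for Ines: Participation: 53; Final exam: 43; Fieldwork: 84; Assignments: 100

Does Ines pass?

Fail

Fieldwork score 84 ≥ 45: minimum met.
Weighted total:
  Participation 53 × 0.05 = 2.65
  Final exam 43 × 0.57 = 24.51
  Fieldwork 84 × 0.33 = 27.72
  Assignments 100 × 0.05 = 5
Sum = 59.88
59.88 < 65 → Fail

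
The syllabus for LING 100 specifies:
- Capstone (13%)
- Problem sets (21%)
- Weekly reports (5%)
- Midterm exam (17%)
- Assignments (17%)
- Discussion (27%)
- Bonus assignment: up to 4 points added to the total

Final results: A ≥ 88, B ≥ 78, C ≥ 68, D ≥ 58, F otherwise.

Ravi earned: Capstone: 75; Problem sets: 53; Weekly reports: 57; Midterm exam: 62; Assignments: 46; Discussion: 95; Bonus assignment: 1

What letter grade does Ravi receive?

Weighted total:
  Capstone 75 × 0.13 = 9.75
  Problem sets 53 × 0.21 = 11.13
  Weekly reports 57 × 0.05 = 2.85
  Midterm exam 62 × 0.17 = 10.54
  Assignments 46 × 0.17 = 7.82
  Discussion 95 × 0.27 = 25.65
Sum = 67.74
Bonus assignment: 67.74 + 1 = 68.74
68.74 is ≥ 68 and < 78 → C

C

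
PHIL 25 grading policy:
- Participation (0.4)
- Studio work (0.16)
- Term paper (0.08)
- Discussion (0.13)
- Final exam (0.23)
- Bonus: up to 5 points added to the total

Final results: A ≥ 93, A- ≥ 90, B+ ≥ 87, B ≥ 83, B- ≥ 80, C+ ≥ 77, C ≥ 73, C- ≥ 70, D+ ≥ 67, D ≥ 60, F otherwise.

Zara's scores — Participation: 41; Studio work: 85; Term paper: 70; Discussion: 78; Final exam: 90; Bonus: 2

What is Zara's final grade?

D+

Weighted total:
  Participation 41 × 0.4 = 16.4
  Studio work 85 × 0.16 = 13.6
  Term paper 70 × 0.08 = 5.6
  Discussion 78 × 0.13 = 10.14
  Final exam 90 × 0.23 = 20.7
Sum = 66.44
Bonus: 66.44 + 2 = 68.44
68.44 is ≥ 67 and < 70 → D+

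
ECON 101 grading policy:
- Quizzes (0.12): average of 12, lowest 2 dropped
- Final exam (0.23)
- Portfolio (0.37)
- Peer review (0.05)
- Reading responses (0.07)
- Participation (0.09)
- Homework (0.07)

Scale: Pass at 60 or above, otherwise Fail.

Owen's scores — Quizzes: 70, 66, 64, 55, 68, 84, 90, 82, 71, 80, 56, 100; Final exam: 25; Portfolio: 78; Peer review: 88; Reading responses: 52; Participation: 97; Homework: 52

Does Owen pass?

Quizzes: drop 55, 56 → average of remaining 10 = 775/10 = 77.5
Weighted total:
  Quizzes 77.5 × 0.12 = 9.3
  Final exam 25 × 0.23 = 5.75
  Portfolio 78 × 0.37 = 28.86
  Peer review 88 × 0.05 = 4.4
  Reading responses 52 × 0.07 = 3.64
  Participation 97 × 0.09 = 8.73
  Homework 52 × 0.07 = 3.64
Sum = 64.32
64.32 ≥ 60 → Pass

Pass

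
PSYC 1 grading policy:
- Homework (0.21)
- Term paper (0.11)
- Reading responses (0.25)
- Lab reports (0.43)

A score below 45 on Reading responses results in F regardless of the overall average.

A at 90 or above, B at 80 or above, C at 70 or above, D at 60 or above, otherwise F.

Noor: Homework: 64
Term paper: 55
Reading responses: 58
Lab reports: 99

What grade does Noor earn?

Reading responses score 58 ≥ 45: minimum met.
Weighted total:
  Homework 64 × 0.21 = 13.44
  Term paper 55 × 0.11 = 6.05
  Reading responses 58 × 0.25 = 14.5
  Lab reports 99 × 0.43 = 42.57
Sum = 76.56
76.56 is ≥ 70 and < 80 → C

C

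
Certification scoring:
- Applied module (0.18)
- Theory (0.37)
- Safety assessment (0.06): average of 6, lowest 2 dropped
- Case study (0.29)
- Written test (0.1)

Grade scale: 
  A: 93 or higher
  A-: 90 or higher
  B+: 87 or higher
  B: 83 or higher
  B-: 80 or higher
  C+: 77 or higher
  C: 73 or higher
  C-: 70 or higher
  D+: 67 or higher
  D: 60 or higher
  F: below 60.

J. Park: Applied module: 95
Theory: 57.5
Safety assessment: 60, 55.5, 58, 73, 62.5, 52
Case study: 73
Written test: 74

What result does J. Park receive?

Safety assessment: drop 52, 55.5 → average of remaining 4 = 253.5/4 = 63.375
Weighted total:
  Applied module 95 × 0.18 = 17.1
  Theory 57.5 × 0.37 = 21.275
  Safety assessment 63.375 × 0.06 = 3.8025
  Case study 73 × 0.29 = 21.17
  Written test 74 × 0.1 = 7.4
Sum = 70.7475
70.7475 is ≥ 70 and < 73 → C-

C-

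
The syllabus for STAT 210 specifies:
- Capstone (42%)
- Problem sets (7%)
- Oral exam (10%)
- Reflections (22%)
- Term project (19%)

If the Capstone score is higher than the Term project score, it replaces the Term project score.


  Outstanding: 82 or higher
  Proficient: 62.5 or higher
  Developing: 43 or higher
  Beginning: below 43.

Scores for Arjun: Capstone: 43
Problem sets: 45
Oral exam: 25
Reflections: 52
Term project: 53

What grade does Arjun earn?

Capstone (43) ≤ Term project (53), so Term project stays at 53.
Weighted total:
  Capstone 43 × 0.42 = 18.06
  Problem sets 45 × 0.07 = 3.15
  Oral exam 25 × 0.1 = 2.5
  Reflections 52 × 0.22 = 11.44
  Term project 53 × 0.19 = 10.07
Sum = 45.22
45.22 is ≥ 43 and < 62.5 → Developing

Developing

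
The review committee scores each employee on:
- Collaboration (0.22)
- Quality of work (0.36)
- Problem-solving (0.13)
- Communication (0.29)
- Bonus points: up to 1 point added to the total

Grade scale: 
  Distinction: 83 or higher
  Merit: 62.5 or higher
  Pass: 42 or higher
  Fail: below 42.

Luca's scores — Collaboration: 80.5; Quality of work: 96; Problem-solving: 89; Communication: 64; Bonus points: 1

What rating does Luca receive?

Weighted total:
  Collaboration 80.5 × 0.22 = 17.71
  Quality of work 96 × 0.36 = 34.56
  Problem-solving 89 × 0.13 = 11.57
  Communication 64 × 0.29 = 18.56
Sum = 82.4
Bonus points: 82.4 + 1 = 83.4
83.4 ≥ 83 → Distinction

Distinction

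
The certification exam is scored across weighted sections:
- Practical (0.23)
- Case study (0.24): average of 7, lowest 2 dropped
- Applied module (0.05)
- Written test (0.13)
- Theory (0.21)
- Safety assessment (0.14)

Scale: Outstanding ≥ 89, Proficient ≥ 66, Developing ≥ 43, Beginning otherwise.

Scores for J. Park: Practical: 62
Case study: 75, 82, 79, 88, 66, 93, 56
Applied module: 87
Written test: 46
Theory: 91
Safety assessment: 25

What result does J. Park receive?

Case study: drop 56, 66 → average of remaining 5 = 417/5 = 83.4
Weighted total:
  Practical 62 × 0.23 = 14.26
  Case study 83.4 × 0.24 = 20.016
  Applied module 87 × 0.05 = 4.35
  Written test 46 × 0.13 = 5.98
  Theory 91 × 0.21 = 19.11
  Safety assessment 25 × 0.14 = 3.5
Sum = 67.216
67.216 is ≥ 66 and < 89 → Proficient

Proficient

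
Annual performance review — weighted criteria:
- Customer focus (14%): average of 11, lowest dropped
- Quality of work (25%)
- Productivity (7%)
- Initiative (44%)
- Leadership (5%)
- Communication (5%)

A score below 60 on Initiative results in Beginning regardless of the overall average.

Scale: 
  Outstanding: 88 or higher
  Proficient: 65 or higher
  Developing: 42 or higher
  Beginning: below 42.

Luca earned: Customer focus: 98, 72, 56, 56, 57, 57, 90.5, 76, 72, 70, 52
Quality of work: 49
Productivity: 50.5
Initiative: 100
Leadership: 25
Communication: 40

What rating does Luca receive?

Customer focus: drop 52 → average of remaining 10 = 704.5/10 = 70.45
Initiative score 100 ≥ 60: minimum met.
Weighted total:
  Customer focus 70.45 × 0.14 = 9.863
  Quality of work 49 × 0.25 = 12.25
  Productivity 50.5 × 0.07 = 3.535
  Initiative 100 × 0.44 = 44
  Leadership 25 × 0.05 = 1.25
  Communication 40 × 0.05 = 2
Sum = 72.898
72.898 is ≥ 65 and < 88 → Proficient

Proficient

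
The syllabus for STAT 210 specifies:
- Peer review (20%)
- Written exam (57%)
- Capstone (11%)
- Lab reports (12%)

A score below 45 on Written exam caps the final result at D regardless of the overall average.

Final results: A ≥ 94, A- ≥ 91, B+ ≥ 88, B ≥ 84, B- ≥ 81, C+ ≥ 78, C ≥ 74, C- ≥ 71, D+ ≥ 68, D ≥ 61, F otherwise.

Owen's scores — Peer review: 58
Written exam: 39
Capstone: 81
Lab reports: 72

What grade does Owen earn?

Written exam score 39 < 45: minimum not met.
Weighted total:
  Peer review 58 × 0.2 = 11.6
  Written exam 39 × 0.57 = 22.23
  Capstone 81 × 0.11 = 8.91
  Lab reports 72 × 0.12 = 8.64
Sum = 51.38
51.38 would be F; cap at D applies → F.

F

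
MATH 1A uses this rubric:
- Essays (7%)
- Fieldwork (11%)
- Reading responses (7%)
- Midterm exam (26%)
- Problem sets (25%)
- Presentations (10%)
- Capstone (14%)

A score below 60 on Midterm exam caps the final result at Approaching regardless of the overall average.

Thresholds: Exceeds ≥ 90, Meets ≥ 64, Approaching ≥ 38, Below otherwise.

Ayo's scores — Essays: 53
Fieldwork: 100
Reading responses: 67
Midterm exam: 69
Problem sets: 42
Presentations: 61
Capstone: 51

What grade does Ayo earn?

Approaching

Midterm exam score 69 ≥ 60: minimum met.
Weighted total:
  Essays 53 × 0.07 = 3.71
  Fieldwork 100 × 0.11 = 11
  Reading responses 67 × 0.07 = 4.69
  Midterm exam 69 × 0.26 = 17.94
  Problem sets 42 × 0.25 = 10.5
  Presentations 61 × 0.1 = 6.1
  Capstone 51 × 0.14 = 7.14
Sum = 61.08
61.08 is ≥ 38 and < 64 → Approaching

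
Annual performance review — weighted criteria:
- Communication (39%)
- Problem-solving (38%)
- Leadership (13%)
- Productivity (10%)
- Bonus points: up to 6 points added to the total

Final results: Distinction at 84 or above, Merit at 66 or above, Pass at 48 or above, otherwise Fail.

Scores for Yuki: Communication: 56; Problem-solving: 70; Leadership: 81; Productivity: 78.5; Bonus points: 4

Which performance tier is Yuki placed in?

Merit

Weighted total:
  Communication 56 × 0.39 = 21.84
  Problem-solving 70 × 0.38 = 26.6
  Leadership 81 × 0.13 = 10.53
  Productivity 78.5 × 0.1 = 7.85
Sum = 66.82
Bonus points: 66.82 + 4 = 70.82
70.82 is ≥ 66 and < 84 → Merit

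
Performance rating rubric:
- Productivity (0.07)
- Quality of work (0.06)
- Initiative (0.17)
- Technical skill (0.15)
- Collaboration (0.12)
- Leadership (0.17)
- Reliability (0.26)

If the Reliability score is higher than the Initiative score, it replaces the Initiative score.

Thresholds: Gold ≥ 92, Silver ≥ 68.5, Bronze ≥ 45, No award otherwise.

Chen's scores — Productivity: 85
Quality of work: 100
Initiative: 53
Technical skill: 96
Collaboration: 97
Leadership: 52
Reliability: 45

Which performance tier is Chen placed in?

Reliability (45) ≤ Initiative (53), so Initiative stays at 53.
Weighted total:
  Productivity 85 × 0.07 = 5.95
  Quality of work 100 × 0.06 = 6
  Initiative 53 × 0.17 = 9.01
  Technical skill 96 × 0.15 = 14.4
  Collaboration 97 × 0.12 = 11.64
  Leadership 52 × 0.17 = 8.84
  Reliability 45 × 0.26 = 11.7
Sum = 67.54
67.54 is ≥ 45 and < 68.5 → Bronze

Bronze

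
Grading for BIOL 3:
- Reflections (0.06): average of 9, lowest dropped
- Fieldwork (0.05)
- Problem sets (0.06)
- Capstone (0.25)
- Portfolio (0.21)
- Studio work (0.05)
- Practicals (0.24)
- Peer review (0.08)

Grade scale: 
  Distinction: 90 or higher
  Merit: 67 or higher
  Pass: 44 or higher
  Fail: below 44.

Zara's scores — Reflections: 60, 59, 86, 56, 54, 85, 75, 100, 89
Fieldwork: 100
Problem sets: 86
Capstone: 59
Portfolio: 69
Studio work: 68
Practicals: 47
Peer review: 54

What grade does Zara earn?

Reflections: drop 54 → average of remaining 8 = 610/8 = 76.25
Weighted total:
  Reflections 76.25 × 0.06 = 4.575
  Fieldwork 100 × 0.05 = 5
  Problem sets 86 × 0.06 = 5.16
  Capstone 59 × 0.25 = 14.75
  Portfolio 69 × 0.21 = 14.49
  Studio work 68 × 0.05 = 3.4
  Practicals 47 × 0.24 = 11.28
  Peer review 54 × 0.08 = 4.32
Sum = 62.975
62.975 is ≥ 44 and < 67 → Pass

Pass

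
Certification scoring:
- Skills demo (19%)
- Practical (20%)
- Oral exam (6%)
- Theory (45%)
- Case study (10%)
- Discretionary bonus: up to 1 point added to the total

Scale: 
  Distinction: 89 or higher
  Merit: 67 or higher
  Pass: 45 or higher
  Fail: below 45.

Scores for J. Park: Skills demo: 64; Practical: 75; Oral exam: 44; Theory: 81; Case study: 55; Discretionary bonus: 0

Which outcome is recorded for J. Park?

Merit

Weighted total:
  Skills demo 64 × 0.19 = 12.16
  Practical 75 × 0.2 = 15
  Oral exam 44 × 0.06 = 2.64
  Theory 81 × 0.45 = 36.45
  Case study 55 × 0.1 = 5.5
Sum = 71.75
Discretionary bonus: 71.75 + 0 = 71.75
71.75 is ≥ 67 and < 89 → Merit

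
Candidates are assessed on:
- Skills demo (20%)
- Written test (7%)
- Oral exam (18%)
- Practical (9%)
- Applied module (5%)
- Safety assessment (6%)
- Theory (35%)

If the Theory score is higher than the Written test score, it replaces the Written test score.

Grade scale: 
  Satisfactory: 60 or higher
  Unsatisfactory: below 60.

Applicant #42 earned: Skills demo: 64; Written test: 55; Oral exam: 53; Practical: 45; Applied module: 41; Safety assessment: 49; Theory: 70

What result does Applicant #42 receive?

Theory (70) > Written test (55), so Written test counts as 70.
Weighted total:
  Skills demo 64 × 0.2 = 12.8
  Written test 70 × 0.07 = 4.9
  Oral exam 53 × 0.18 = 9.54
  Practical 45 × 0.09 = 4.05
  Applied module 41 × 0.05 = 2.05
  Safety assessment 49 × 0.06 = 2.94
  Theory 70 × 0.35 = 24.5
Sum = 60.78
60.78 ≥ 60 → Satisfactory

Satisfactory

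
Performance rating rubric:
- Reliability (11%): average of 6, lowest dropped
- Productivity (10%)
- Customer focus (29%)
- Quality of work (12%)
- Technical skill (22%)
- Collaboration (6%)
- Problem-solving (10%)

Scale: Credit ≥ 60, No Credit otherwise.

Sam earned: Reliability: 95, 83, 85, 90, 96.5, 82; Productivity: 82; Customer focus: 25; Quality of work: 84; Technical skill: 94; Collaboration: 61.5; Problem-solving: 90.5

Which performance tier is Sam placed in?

Reliability: drop 82 → average of remaining 5 = 449.5/5 = 89.9
Weighted total:
  Reliability 89.9 × 0.11 = 9.889
  Productivity 82 × 0.1 = 8.2
  Customer focus 25 × 0.29 = 7.25
  Quality of work 84 × 0.12 = 10.08
  Technical skill 94 × 0.22 = 20.68
  Collaboration 61.5 × 0.06 = 3.69
  Problem-solving 90.5 × 0.1 = 9.05
Sum = 68.839
68.839 ≥ 60 → Credit

Credit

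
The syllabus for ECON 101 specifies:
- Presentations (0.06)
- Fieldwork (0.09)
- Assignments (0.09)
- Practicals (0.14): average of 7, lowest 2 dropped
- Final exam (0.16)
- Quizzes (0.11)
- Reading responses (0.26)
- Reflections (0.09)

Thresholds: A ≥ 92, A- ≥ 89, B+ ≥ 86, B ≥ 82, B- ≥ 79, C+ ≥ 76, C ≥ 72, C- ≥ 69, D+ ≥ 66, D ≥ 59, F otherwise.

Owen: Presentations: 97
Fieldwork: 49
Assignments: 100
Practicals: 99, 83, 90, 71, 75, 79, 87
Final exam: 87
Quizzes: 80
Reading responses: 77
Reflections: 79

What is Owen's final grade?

Practicals: drop 71, 75 → average of remaining 5 = 438/5 = 87.6
Weighted total:
  Presentations 97 × 0.06 = 5.82
  Fieldwork 49 × 0.09 = 4.41
  Assignments 100 × 0.09 = 9
  Practicals 87.6 × 0.14 = 12.264
  Final exam 87 × 0.16 = 13.92
  Quizzes 80 × 0.11 = 8.8
  Reading responses 77 × 0.26 = 20.02
  Reflections 79 × 0.09 = 7.11
Sum = 81.344
81.344 is ≥ 79 and < 82 → B-

B-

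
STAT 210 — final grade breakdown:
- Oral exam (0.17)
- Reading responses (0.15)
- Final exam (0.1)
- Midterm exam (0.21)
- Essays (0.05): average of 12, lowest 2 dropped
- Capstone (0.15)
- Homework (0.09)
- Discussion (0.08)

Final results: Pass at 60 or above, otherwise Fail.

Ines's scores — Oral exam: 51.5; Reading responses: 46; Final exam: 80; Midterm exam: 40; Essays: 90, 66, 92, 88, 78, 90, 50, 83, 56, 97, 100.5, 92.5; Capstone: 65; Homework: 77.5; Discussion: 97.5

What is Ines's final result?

Essays: drop 50, 56 → average of remaining 10 = 877/10 = 87.7
Weighted total:
  Oral exam 51.5 × 0.17 = 8.755
  Reading responses 46 × 0.15 = 6.9
  Final exam 80 × 0.1 = 8
  Midterm exam 40 × 0.21 = 8.4
  Essays 87.7 × 0.05 = 4.385
  Capstone 65 × 0.15 = 9.75
  Homework 77.5 × 0.09 = 6.975
  Discussion 97.5 × 0.08 = 7.8
Sum = 60.965
60.965 ≥ 60 → Pass

Pass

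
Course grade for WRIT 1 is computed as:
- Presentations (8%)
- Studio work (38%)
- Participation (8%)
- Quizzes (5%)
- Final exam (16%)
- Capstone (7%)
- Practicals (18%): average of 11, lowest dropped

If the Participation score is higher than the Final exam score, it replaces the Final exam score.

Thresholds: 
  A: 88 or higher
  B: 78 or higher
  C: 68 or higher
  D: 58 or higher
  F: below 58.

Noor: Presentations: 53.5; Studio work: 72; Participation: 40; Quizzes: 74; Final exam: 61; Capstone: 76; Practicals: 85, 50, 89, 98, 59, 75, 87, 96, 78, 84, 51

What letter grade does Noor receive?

Practicals: drop 50 → average of remaining 10 = 802/10 = 80.2
Participation (40) ≤ Final exam (61), so Final exam stays at 61.
Weighted total:
  Presentations 53.5 × 0.08 = 4.28
  Studio work 72 × 0.38 = 27.36
  Participation 40 × 0.08 = 3.2
  Quizzes 74 × 0.05 = 3.7
  Final exam 61 × 0.16 = 9.76
  Capstone 76 × 0.07 = 5.32
  Practicals 80.2 × 0.18 = 14.436
Sum = 68.056
68.056 is ≥ 68 and < 78 → C

C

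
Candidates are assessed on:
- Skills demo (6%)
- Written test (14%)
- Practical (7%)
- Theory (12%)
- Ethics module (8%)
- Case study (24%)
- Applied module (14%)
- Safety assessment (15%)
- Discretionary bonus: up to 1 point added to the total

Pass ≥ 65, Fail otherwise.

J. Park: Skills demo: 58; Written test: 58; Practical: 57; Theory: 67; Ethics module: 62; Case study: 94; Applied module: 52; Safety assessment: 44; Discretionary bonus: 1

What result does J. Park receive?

Pass

Weighted total:
  Skills demo 58 × 0.06 = 3.48
  Written test 58 × 0.14 = 8.12
  Practical 57 × 0.07 = 3.99
  Theory 67 × 0.12 = 8.04
  Ethics module 62 × 0.08 = 4.96
  Case study 94 × 0.24 = 22.56
  Applied module 52 × 0.14 = 7.28
  Safety assessment 44 × 0.15 = 6.6
Sum = 65.03
Discretionary bonus: 65.03 + 1 = 66.03
66.03 ≥ 65 → Pass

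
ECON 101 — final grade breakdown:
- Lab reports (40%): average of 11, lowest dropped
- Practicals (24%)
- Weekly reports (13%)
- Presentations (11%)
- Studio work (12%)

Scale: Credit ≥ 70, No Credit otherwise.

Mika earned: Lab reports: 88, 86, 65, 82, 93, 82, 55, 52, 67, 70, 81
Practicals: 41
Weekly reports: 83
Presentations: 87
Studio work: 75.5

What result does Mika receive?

Lab reports: drop 52 → average of remaining 10 = 769/10 = 76.9
Weighted total:
  Lab reports 76.9 × 0.4 = 30.76
  Practicals 41 × 0.24 = 9.84
  Weekly reports 83 × 0.13 = 10.79
  Presentations 87 × 0.11 = 9.57
  Studio work 75.5 × 0.12 = 9.06
Sum = 70.02
70.02 ≥ 70 → Credit

Credit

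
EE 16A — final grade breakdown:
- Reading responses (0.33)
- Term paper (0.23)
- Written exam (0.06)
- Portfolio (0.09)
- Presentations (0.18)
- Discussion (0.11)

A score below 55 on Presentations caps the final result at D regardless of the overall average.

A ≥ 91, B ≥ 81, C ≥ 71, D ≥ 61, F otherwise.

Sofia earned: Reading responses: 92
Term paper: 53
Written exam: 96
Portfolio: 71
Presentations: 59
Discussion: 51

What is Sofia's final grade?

Presentations score 59 ≥ 55: minimum met.
Weighted total:
  Reading responses 92 × 0.33 = 30.36
  Term paper 53 × 0.23 = 12.19
  Written exam 96 × 0.06 = 5.76
  Portfolio 71 × 0.09 = 6.39
  Presentations 59 × 0.18 = 10.62
  Discussion 51 × 0.11 = 5.61
Sum = 70.93
70.93 is ≥ 61 and < 71 → D

D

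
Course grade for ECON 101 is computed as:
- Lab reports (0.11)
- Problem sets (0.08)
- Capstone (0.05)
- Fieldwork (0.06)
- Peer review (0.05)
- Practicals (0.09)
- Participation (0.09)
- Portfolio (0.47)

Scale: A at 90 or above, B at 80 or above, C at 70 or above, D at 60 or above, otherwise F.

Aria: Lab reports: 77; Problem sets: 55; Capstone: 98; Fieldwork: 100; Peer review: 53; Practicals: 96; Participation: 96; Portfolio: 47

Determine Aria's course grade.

D

Weighted total:
  Lab reports 77 × 0.11 = 8.47
  Problem sets 55 × 0.08 = 4.4
  Capstone 98 × 0.05 = 4.9
  Fieldwork 100 × 0.06 = 6
  Peer review 53 × 0.05 = 2.65
  Practicals 96 × 0.09 = 8.64
  Participation 96 × 0.09 = 8.64
  Portfolio 47 × 0.47 = 22.09
Sum = 65.79
65.79 is ≥ 60 and < 70 → D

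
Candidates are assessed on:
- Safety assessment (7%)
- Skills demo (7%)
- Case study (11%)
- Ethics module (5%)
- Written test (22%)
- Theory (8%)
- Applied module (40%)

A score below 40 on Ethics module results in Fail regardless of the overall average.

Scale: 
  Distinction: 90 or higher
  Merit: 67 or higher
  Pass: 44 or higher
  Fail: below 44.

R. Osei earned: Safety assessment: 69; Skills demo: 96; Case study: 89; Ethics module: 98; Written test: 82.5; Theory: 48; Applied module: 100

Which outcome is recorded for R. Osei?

Merit

Ethics module score 98 ≥ 40: minimum met.
Weighted total:
  Safety assessment 69 × 0.07 = 4.83
  Skills demo 96 × 0.07 = 6.72
  Case study 89 × 0.11 = 9.79
  Ethics module 98 × 0.05 = 4.9
  Written test 82.5 × 0.22 = 18.15
  Theory 48 × 0.08 = 3.84
  Applied module 100 × 0.4 = 40
Sum = 88.23
88.23 is ≥ 67 and < 90 → Merit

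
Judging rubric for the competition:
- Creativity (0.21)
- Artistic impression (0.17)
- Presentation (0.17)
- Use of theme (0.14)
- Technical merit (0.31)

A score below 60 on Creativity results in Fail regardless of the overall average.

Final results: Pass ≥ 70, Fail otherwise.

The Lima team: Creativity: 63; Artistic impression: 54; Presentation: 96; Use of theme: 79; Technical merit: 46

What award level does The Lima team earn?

Fail

Creativity score 63 ≥ 60: minimum met.
Weighted total:
  Creativity 63 × 0.21 = 13.23
  Artistic impression 54 × 0.17 = 9.18
  Presentation 96 × 0.17 = 16.32
  Use of theme 79 × 0.14 = 11.06
  Technical merit 46 × 0.31 = 14.26
Sum = 64.05
64.05 < 70 → Fail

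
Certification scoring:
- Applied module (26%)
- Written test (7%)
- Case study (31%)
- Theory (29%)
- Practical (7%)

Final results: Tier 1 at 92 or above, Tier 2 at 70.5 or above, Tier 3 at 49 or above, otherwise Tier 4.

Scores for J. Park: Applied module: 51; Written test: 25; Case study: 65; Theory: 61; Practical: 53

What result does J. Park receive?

Weighted total:
  Applied module 51 × 0.26 = 13.26
  Written test 25 × 0.07 = 1.75
  Case study 65 × 0.31 = 20.15
  Theory 61 × 0.29 = 17.69
  Practical 53 × 0.07 = 3.71
Sum = 56.56
56.56 is ≥ 49 and < 70.5 → Tier 3

Tier 3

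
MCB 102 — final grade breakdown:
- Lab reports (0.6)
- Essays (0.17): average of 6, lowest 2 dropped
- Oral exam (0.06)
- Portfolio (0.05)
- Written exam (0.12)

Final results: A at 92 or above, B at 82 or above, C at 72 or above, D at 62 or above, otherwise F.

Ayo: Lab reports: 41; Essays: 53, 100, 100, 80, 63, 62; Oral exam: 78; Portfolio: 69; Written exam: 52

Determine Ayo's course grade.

F

Essays: drop 53, 62 → average of remaining 4 = 343/4 = 85.75
Weighted total:
  Lab reports 41 × 0.6 = 24.6
  Essays 85.75 × 0.17 = 14.5775
  Oral exam 78 × 0.06 = 4.68
  Portfolio 69 × 0.05 = 3.45
  Written exam 52 × 0.12 = 6.24
Sum = 53.5475
53.5475 < 62 → F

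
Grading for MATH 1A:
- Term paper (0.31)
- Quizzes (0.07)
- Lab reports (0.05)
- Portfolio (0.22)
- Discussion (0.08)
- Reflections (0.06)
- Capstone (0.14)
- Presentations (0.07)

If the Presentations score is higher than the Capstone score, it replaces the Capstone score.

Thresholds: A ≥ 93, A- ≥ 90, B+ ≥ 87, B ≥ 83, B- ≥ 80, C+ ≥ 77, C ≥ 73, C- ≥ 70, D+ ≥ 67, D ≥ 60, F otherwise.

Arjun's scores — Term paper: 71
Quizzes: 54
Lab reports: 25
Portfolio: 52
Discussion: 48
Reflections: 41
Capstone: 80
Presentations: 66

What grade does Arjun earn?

D

Presentations (66) ≤ Capstone (80), so Capstone stays at 80.
Weighted total:
  Term paper 71 × 0.31 = 22.01
  Quizzes 54 × 0.07 = 3.78
  Lab reports 25 × 0.05 = 1.25
  Portfolio 52 × 0.22 = 11.44
  Discussion 48 × 0.08 = 3.84
  Reflections 41 × 0.06 = 2.46
  Capstone 80 × 0.14 = 11.2
  Presentations 66 × 0.07 = 4.62
Sum = 60.6
60.6 is ≥ 60 and < 67 → D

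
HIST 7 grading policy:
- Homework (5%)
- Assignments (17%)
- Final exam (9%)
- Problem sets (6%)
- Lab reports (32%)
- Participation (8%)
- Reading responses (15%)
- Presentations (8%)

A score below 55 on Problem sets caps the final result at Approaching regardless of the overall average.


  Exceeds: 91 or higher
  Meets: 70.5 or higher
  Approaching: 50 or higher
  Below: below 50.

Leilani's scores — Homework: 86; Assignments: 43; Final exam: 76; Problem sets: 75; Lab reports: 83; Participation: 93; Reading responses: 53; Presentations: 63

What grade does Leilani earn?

Approaching

Problem sets score 75 ≥ 55: minimum met.
Weighted total:
  Homework 86 × 0.05 = 4.3
  Assignments 43 × 0.17 = 7.31
  Final exam 76 × 0.09 = 6.84
  Problem sets 75 × 0.06 = 4.5
  Lab reports 83 × 0.32 = 26.56
  Participation 93 × 0.08 = 7.44
  Reading responses 53 × 0.15 = 7.95
  Presentations 63 × 0.08 = 5.04
Sum = 69.94
69.94 is ≥ 50 and < 70.5 → Approaching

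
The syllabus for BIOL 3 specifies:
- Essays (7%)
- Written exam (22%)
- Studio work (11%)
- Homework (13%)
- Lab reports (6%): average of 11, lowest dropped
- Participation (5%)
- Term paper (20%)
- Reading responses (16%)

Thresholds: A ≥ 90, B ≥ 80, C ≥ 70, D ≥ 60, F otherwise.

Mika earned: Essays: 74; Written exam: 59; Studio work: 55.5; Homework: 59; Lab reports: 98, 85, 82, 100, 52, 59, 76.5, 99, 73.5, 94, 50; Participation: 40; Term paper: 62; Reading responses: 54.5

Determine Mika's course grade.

Lab reports: drop 50 → average of remaining 10 = 819/10 = 81.9
Weighted total:
  Essays 74 × 0.07 = 5.18
  Written exam 59 × 0.22 = 12.98
  Studio work 55.5 × 0.11 = 6.105
  Homework 59 × 0.13 = 7.67
  Lab reports 81.9 × 0.06 = 4.914
  Participation 40 × 0.05 = 2
  Term paper 62 × 0.2 = 12.4
  Reading responses 54.5 × 0.16 = 8.72
Sum = 59.969
59.969 < 60 → F

F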